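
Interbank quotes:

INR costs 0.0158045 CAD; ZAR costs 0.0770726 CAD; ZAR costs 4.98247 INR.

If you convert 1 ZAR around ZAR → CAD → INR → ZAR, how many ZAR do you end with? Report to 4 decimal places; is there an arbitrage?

Around ZAR → CAD → INR → ZAR: 1 × 0.0770726 ÷ 0.0158045 ÷ 4.98247 = 0.978756
Product < 1; profitable direction is ZAR → INR → CAD → ZAR.

0.9788 (arbitrage exists)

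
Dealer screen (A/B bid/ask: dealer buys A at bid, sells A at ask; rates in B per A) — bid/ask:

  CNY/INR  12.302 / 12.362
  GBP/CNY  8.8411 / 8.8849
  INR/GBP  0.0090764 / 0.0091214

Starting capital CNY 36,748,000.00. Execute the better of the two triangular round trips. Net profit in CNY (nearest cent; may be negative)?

Net result: CNY -67,865.20 (no profitable arbitrage after spreads)

Best loop CNY → GBP → INR → CNY:
CNY 36,748,000.00 ÷ 8.8849 (buy GBP at ask) = GBP 4,136,006.03
GBP 4,136,006.03 ÷ 0.0091214 (buy INR at ask) = INR 453,439,826.42
INR 453,439,826.42 ÷ 12.362 (buy CNY at ask) = CNY 36,680,134.80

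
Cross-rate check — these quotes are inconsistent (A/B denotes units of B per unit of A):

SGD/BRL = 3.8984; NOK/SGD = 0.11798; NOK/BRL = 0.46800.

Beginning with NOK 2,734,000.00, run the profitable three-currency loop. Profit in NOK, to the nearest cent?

Profitable loop is NOK → BRL → SGD → NOK:
NOK 2,734,000.00 × 0.46800 = BRL 1,279,512.00
BRL 1,279,512.00 ÷ 3.8984 = SGD 328,214.65
SGD 328,214.65 ÷ 0.11798 = NOK 2,781,951.62
Profit = NOK 2,781,951.62 − NOK 2,734,000.00

Profit: NOK 47,951.62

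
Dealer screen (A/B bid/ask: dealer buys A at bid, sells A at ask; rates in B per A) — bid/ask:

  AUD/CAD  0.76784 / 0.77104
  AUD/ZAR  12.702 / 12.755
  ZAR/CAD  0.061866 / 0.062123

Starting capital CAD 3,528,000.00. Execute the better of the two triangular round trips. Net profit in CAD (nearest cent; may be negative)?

Best loop CAD → AUD → ZAR → CAD:
CAD 3,528,000.00 ÷ 0.77104 (buy AUD at ask) = AUD 4,575,638.10
AUD 4,575,638.10 × 12.702 (sell AUD at bid) = ZAR 58,119,755.14
ZAR 58,119,755.14 × 0.061866 (sell ZAR at bid) = CAD 3,595,636.77

Net profit: CAD 67,636.77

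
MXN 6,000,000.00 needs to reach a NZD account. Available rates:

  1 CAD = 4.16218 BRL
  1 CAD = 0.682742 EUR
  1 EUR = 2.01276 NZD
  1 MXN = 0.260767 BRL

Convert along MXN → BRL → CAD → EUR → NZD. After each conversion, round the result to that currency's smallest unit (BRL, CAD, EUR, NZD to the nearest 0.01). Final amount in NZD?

MXN 6,000,000.00 × 0.260767 = BRL 1,564,602.00
BRL 1,564,602.00 ÷ 4.16218 = CAD 375,909.26
CAD 375,909.26 × 0.682742 = EUR 256,649.04
EUR 256,649.04 × 2.01276 = NZD 516,572.92

NZD 516,572.92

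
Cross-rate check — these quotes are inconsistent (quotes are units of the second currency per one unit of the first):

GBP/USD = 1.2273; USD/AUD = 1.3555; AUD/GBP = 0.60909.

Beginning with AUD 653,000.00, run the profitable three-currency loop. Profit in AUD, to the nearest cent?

Profit: AUD 8,675.28

Profitable loop is AUD → GBP → USD → AUD:
AUD 653,000.00 × 0.60909 = GBP 397,735.77
GBP 397,735.77 × 1.2273 = USD 488,141.11
USD 488,141.11 × 1.3555 = AUD 661,675.28
Profit = AUD 661,675.28 − AUD 653,000.00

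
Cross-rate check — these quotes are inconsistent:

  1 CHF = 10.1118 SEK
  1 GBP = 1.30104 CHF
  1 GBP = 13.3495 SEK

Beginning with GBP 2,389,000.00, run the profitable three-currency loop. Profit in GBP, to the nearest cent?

Profitable loop is GBP → SEK → CHF → GBP:
GBP 2,389,000.00 × 13.3495 = SEK 31,891,955.50
SEK 31,891,955.50 ÷ 10.1118 = CHF 3,153,934.56
CHF 3,153,934.56 ÷ 1.30104 = GBP 2,424,164.18
Profit = GBP 2,424,164.18 − GBP 2,389,000.00

Profit: GBP 35,164.18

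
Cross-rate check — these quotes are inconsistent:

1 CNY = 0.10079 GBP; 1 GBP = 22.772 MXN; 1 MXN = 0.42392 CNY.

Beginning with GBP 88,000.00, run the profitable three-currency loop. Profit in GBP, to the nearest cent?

Profit: GBP 2,444.08

Profitable loop is GBP → CNY → MXN → GBP:
GBP 88,000.00 ÷ 0.10079 = CNY 873,102.49
CNY 873,102.49 ÷ 0.42392 = MXN 2,059,592.59
MXN 2,059,592.59 ÷ 22.772 = GBP 90,444.08
Profit = GBP 90,444.08 − GBP 88,000.00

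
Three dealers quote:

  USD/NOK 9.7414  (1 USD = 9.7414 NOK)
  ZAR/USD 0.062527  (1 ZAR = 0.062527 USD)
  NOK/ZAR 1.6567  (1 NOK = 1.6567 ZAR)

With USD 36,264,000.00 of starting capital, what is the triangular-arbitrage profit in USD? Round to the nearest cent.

Profit: USD 329,887.36

Profitable loop is USD → NOK → ZAR → USD:
USD 36,264,000.00 × 9.7414 = NOK 353,262,129.60
NOK 353,262,129.60 × 1.6567 = ZAR 585,249,370.11
ZAR 585,249,370.11 × 0.062527 = USD 36,593,887.36
Profit = USD 36,593,887.36 − USD 36,264,000.00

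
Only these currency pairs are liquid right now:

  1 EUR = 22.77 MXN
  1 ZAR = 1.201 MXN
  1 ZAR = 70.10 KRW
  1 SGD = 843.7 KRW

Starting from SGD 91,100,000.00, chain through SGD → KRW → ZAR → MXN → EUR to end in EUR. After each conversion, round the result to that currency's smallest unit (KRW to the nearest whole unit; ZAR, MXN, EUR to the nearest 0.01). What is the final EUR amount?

EUR 57,832,023.06

SGD 91,100,000.00 × 843.7 = KRW 76,861,070,000
KRW 76,861,070,000 ÷ 70.10 = ZAR 1,096,448,930.10
ZAR 1,096,448,930.10 × 1.201 = MXN 1,316,835,165.05
MXN 1,316,835,165.05 ÷ 22.77 = EUR 57,832,023.06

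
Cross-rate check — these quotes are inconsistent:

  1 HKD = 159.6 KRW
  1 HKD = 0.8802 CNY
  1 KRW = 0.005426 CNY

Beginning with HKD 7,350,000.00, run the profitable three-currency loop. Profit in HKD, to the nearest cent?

Profitable loop is HKD → CNY → KRW → HKD:
HKD 7,350,000.00 × 0.8802 = CNY 6,469,470.00
CNY 6,469,470.00 ÷ 0.005426 = KRW 1,192,309,252
KRW 1,192,309,252 ÷ 159.6 = HKD 7,470,609.35
Profit = HKD 7,470,609.35 − HKD 7,350,000.00

Profit: HKD 120,609.35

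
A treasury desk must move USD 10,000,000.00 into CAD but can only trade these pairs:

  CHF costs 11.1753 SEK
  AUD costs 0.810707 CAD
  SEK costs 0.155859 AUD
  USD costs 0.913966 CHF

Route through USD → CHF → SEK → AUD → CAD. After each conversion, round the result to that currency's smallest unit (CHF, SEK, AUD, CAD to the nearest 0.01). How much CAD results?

USD 10,000,000.00 × 0.913966 = CHF 9,139,660.00
CHF 9,139,660.00 × 11.1753 = SEK 102,138,442.40
SEK 102,138,442.40 × 0.155859 = AUD 15,919,195.49
AUD 15,919,195.49 × 0.810707 = CAD 12,905,803.22

CAD 12,905,803.22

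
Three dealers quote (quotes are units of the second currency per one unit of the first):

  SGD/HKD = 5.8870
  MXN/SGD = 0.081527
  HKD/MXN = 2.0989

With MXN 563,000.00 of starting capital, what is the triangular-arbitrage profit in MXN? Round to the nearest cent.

Profitable loop is MXN → SGD → HKD → MXN:
MXN 563,000.00 × 0.081527 = SGD 45,899.70
SGD 45,899.70 × 5.8870 = HKD 270,211.54
HKD 270,211.54 × 2.0989 = MXN 567,147.00
Profit = MXN 567,147.00 − MXN 563,000.00

Profit: MXN 4,147.00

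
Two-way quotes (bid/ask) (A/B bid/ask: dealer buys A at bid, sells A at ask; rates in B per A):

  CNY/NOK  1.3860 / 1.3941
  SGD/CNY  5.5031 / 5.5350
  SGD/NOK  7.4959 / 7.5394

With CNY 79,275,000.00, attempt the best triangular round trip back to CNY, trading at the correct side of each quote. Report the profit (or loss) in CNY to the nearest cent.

Best loop CNY → NOK → SGD → CNY:
CNY 79,275,000.00 × 1.3860 (sell CNY at bid) = NOK 109,875,150.00
NOK 109,875,150.00 ÷ 7.5394 (buy SGD at ask) = SGD 14,573,460.75
SGD 14,573,460.75 × 5.5031 (sell SGD at bid) = CNY 80,199,211.87

Net profit: CNY 924,211.87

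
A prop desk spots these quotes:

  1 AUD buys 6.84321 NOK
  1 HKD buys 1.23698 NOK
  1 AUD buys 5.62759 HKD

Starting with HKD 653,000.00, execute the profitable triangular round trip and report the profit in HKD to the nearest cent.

Profit: HKD 11,260.52

Profitable loop is HKD → NOK → AUD → HKD:
HKD 653,000.00 × 1.23698 = NOK 807,747.94
NOK 807,747.94 ÷ 6.84321 = AUD 118,036.41
AUD 118,036.41 × 5.62759 = HKD 664,260.52
Profit = HKD 664,260.52 − HKD 653,000.00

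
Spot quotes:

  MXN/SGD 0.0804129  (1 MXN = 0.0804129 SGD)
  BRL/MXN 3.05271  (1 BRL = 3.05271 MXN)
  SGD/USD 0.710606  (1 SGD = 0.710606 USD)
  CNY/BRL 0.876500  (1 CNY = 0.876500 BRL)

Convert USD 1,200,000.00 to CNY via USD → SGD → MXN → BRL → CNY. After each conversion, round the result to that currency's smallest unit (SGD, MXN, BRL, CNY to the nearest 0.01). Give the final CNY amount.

USD 1,200,000.00 ÷ 0.710606 = SGD 1,688,699.50
SGD 1,688,699.50 ÷ 0.0804129 = MXN 21,000,355.66
MXN 21,000,355.66 ÷ 3.05271 = BRL 6,879,250.13
BRL 6,879,250.13 ÷ 0.876500 = CNY 7,848,545.50

CNY 7,848,545.50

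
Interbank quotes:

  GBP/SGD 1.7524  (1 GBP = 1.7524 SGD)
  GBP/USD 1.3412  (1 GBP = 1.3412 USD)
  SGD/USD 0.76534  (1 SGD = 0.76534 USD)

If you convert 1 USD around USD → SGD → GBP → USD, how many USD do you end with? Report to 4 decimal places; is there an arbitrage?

1.0000 (no arbitrage)

Around USD → SGD → GBP → USD: 1 ÷ 0.76534 ÷ 1.7524 × 1.3412 = 1.000014
Product ≈ 1 (deviation 0.001%, within rounding noise).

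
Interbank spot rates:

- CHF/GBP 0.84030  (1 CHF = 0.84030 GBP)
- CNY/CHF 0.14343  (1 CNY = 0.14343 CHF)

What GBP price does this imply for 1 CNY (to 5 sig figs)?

CNY/GBP = 0.12052

1 CNY × 0.14343 = 0.14343 CHF
0.14343 CHF × 0.84030 = 0.120524 GBP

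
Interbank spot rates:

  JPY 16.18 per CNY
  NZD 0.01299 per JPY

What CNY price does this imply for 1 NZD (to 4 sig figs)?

NZD/CNY = 4.758

1 NZD ÷ 0.01299 = 76.9823 JPY
76.9823 JPY ÷ 16.18 = 4.75787 CNY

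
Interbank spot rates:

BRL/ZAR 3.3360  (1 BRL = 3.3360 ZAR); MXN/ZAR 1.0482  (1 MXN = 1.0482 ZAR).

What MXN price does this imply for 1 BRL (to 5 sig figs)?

BRL/MXN = 3.1826

1 BRL × 3.3360 = 3.336 ZAR
3.336 ZAR ÷ 1.0482 = 3.1826 MXN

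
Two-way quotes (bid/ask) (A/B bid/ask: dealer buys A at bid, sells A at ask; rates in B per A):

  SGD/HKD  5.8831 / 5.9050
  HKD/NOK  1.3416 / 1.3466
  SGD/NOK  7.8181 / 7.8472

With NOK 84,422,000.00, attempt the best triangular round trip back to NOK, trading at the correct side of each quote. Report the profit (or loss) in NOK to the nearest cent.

Net profit: NOK 490,219.94

Best loop NOK → SGD → HKD → NOK:
NOK 84,422,000.00 ÷ 7.8472 (buy SGD at ask) = SGD 10,758,232.24
SGD 10,758,232.24 × 5.8831 (sell SGD at bid) = HKD 63,291,756.07
HKD 63,291,756.07 × 1.3416 (sell HKD at bid) = NOK 84,912,219.94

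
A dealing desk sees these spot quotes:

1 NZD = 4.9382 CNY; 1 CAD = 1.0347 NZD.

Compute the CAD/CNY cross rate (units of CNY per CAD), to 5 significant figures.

CAD/CNY = 5.1096

1 CAD × 1.0347 = 1.0347 NZD
1.0347 NZD × 4.9382 = 5.10956 CNY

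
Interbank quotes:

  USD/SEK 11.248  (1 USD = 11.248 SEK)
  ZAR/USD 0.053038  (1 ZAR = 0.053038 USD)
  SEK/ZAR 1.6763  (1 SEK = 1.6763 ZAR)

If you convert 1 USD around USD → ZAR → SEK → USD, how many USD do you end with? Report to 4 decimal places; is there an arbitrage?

1.0000 (no arbitrage)

Around USD → ZAR → SEK → USD: 1 ÷ 0.053038 ÷ 1.6763 ÷ 11.248 = 0.999967
Product ≈ 1 (deviation 0.003%, within rounding noise).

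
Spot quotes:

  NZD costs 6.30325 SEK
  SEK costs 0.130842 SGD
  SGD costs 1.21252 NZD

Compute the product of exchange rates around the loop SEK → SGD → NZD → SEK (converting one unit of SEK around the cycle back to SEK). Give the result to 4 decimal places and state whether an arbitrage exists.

1.0000 (no arbitrage)

Around SEK → SGD → NZD → SEK: 1 × 0.130842 × 1.21252 × 6.30325 = 1.000001
Product ≈ 1 (deviation 0.000%, within rounding noise).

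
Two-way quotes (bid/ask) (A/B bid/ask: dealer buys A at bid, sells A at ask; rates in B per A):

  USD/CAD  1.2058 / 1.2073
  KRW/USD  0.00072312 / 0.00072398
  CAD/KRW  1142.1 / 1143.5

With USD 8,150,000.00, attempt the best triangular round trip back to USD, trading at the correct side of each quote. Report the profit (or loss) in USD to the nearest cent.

Best loop USD → KRW → CAD → USD:
USD 8,150,000.00 ÷ 0.00072398 (buy KRW at ask) = KRW 11,257,217,050
KRW 11,257,217,050 ÷ 1143.5 (buy CAD at ask) = CAD 9,844,527.37
CAD 9,844,527.37 ÷ 1.2073 (buy USD at ask) = USD 8,154,168.29

Net profit: USD 4,168.29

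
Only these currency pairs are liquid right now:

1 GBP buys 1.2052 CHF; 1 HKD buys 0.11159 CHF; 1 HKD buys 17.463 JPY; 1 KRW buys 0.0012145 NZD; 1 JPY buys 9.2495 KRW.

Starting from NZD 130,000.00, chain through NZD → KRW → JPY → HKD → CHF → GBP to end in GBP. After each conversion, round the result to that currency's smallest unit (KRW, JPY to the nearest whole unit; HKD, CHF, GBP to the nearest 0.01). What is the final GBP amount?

NZD 130,000.00 ÷ 0.0012145 = KRW 107,039,934
KRW 107,039,934 ÷ 9.2495 = JPY 11,572,510
JPY 11,572,510 ÷ 17.463 = HKD 662,687.40
HKD 662,687.40 × 0.11159 = CHF 73,949.29
CHF 73,949.29 ÷ 1.2052 = GBP 61,358.52

GBP 61,358.52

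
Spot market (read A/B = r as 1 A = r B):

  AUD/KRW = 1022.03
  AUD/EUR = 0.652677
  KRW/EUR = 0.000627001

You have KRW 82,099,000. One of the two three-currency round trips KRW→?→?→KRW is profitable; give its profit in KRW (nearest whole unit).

Profit: KRW 1,519,871

Profitable loop is KRW → AUD → EUR → KRW:
KRW 82,099,000 ÷ 1022.03 = AUD 80,329.34
AUD 80,329.34 × 0.652677 = EUR 52,429.12
EUR 52,429.12 ÷ 0.000627001 = KRW 83,618,871
Profit = KRW 83,618,871 − KRW 82,099,000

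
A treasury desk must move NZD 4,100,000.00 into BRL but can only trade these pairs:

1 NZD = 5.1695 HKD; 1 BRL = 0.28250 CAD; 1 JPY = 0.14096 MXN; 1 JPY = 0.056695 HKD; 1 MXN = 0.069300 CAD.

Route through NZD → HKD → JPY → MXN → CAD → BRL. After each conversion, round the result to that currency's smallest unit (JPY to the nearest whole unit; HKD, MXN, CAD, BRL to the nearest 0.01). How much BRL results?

NZD 4,100,000.00 × 5.1695 = HKD 21,194,950.00
HKD 21,194,950.00 ÷ 0.056695 = JPY 373,841,609
JPY 373,841,609 × 0.14096 = MXN 52,696,713.20
MXN 52,696,713.20 × 0.069300 = CAD 3,651,882.22
CAD 3,651,882.22 ÷ 0.28250 = BRL 12,927,016.71

BRL 12,927,016.71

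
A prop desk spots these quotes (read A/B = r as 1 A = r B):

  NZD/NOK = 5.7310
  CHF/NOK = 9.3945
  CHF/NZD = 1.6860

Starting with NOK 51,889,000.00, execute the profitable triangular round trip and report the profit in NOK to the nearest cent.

Profitable loop is NOK → CHF → NZD → NOK:
NOK 51,889,000.00 ÷ 9.3945 = CHF 5,523,338.12
CHF 5,523,338.12 × 1.6860 = NZD 9,312,348.08
NZD 9,312,348.08 × 5.7310 = NOK 53,369,066.82
Profit = NOK 53,369,066.82 − NOK 51,889,000.00

Profit: NOK 1,480,066.82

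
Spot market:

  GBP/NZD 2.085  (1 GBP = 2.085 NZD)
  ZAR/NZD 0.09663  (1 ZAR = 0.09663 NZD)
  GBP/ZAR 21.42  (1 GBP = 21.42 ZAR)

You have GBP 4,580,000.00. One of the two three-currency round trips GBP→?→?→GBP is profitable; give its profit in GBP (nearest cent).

Profitable loop is GBP → NZD → ZAR → GBP:
GBP 4,580,000.00 × 2.085 = NZD 9,549,300.00
NZD 9,549,300.00 ÷ 0.09663 = ZAR 98,823,346.79
ZAR 98,823,346.79 ÷ 21.42 = GBP 4,613,601.62
Profit = GBP 4,613,601.62 − GBP 4,580,000.00

Profit: GBP 33,601.62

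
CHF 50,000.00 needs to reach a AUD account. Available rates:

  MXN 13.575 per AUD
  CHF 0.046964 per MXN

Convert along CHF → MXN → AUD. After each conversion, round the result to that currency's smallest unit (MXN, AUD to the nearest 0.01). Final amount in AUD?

CHF 50,000.00 ÷ 0.046964 = MXN 1,064,645.26
MXN 1,064,645.26 ÷ 13.575 = AUD 78,426.91

AUD 78,426.91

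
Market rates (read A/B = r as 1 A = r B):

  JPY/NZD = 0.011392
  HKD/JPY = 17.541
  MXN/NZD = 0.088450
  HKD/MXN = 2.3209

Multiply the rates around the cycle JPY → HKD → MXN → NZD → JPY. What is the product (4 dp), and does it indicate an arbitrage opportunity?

1.0273 (arbitrage exists)

Around JPY → HKD → MXN → NZD → JPY: 1 ÷ 17.541 × 2.3209 × 0.088450 ÷ 0.011392 = 1.027306
Product > 1; profitable direction is JPY → HKD → MXN → NZD → JPY.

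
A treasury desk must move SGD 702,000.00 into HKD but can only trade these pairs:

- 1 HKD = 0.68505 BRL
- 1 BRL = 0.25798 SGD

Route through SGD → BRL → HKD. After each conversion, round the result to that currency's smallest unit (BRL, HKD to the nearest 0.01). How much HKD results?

HKD 3,972,178.92

SGD 702,000.00 ÷ 0.25798 = BRL 2,721,141.17
BRL 2,721,141.17 ÷ 0.68505 = HKD 3,972,178.92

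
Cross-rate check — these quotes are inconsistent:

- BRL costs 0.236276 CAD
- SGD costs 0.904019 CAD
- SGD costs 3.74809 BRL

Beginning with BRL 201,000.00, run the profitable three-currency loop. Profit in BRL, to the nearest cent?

Profit: BRL 4,184.24

Profitable loop is BRL → SGD → CAD → BRL:
BRL 201,000.00 ÷ 3.74809 = SGD 53,627.31
SGD 53,627.31 × 0.904019 = CAD 48,480.11
CAD 48,480.11 ÷ 0.236276 = BRL 205,184.24
Profit = BRL 205,184.24 − BRL 201,000.00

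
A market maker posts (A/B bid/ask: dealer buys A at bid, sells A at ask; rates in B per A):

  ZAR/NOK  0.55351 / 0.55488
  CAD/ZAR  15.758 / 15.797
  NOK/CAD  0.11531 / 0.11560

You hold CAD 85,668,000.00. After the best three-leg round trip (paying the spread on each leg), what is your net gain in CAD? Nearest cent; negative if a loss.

Net profit: CAD 493,285.08

Best loop CAD → ZAR → NOK → CAD:
CAD 85,668,000.00 × 15.758 (sell CAD at bid) = ZAR 1,349,956,344.00
ZAR 1,349,956,344.00 × 0.55351 (sell ZAR at bid) = NOK 747,214,335.97
NOK 747,214,335.97 × 0.11531 (sell NOK at bid) = CAD 86,161,285.08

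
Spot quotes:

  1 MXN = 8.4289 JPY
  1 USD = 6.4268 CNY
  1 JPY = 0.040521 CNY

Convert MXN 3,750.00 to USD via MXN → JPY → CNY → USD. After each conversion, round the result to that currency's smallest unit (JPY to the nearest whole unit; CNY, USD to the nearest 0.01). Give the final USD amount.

MXN 3,750.00 × 8.4289 = JPY 31,608
JPY 31,608 × 0.040521 = CNY 1,280.79
CNY 1,280.79 ÷ 6.4268 = USD 199.29

USD 199.29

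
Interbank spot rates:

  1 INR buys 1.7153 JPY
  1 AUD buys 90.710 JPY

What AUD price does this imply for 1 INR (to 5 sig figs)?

INR/AUD = 0.018910

1 INR × 1.7153 = 1.7153 JPY
1.7153 JPY ÷ 90.710 = 0.0189097 AUD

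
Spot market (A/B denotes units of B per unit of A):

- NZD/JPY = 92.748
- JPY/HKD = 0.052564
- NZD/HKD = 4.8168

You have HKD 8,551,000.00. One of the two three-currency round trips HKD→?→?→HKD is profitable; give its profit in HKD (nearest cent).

Profit: HKD 103,684.73

Profitable loop is HKD → NZD → JPY → HKD:
HKD 8,551,000.00 ÷ 4.8168 = NZD 1,775,244.98
NZD 1,775,244.98 × 92.748 = JPY 164,650,421
JPY 164,650,421 × 0.052564 = HKD 8,654,684.73
Profit = HKD 8,654,684.73 − HKD 8,551,000.00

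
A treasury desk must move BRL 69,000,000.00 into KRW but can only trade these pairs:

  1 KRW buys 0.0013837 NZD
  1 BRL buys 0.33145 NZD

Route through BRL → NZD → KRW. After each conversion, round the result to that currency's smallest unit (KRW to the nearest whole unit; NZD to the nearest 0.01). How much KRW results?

KRW 16,528,185,300

BRL 69,000,000.00 × 0.33145 = NZD 22,870,050.00
NZD 22,870,050.00 ÷ 0.0013837 = KRW 16,528,185,300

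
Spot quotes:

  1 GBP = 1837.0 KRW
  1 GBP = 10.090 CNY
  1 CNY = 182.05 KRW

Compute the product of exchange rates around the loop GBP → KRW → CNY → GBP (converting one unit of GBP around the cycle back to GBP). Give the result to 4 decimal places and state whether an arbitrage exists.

1.0001 (no arbitrage)

Around GBP → KRW → CNY → GBP: 1 × 1837.0 ÷ 182.05 ÷ 10.090 = 1.000063
Product ≈ 1 (deviation 0.006%, within rounding noise).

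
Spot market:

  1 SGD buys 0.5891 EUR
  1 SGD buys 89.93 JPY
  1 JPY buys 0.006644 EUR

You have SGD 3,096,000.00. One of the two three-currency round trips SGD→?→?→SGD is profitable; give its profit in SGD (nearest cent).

Profit: SGD 44,119.29

Profitable loop is SGD → JPY → EUR → SGD:
SGD 3,096,000.00 × 89.93 = JPY 278,423,280
JPY 278,423,280 × 0.006644 = EUR 1,849,844.27
EUR 1,849,844.27 ÷ 0.5891 = SGD 3,140,119.29
Profit = SGD 3,140,119.29 − SGD 3,096,000.00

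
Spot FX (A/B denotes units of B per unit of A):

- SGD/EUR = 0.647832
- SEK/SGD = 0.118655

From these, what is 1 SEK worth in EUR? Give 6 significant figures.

1 SEK × 0.118655 = 0.118655 SGD
0.118655 SGD × 0.647832 = 0.0768685 EUR

SEK/EUR = 0.0768685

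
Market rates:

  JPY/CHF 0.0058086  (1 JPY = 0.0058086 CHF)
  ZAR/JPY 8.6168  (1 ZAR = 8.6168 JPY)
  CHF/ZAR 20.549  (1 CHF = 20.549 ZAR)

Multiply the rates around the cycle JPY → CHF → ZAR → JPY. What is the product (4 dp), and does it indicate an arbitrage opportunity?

1.0285 (arbitrage exists)

Around JPY → CHF → ZAR → JPY: 1 × 0.0058086 × 20.549 × 8.6168 = 1.028509
Product > 1; profitable direction is JPY → CHF → ZAR → JPY.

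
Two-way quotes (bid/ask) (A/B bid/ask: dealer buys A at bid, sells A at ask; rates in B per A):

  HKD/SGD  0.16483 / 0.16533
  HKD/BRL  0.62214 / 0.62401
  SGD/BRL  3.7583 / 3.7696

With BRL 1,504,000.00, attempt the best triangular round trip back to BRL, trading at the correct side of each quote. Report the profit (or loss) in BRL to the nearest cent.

Net result: BRL -2,625.53 (no profitable arbitrage after spreads)

Best loop BRL → SGD → HKD → BRL:
BRL 1,504,000.00 ÷ 3.7696 (buy SGD at ask) = SGD 398,981.32
SGD 398,981.32 ÷ 0.16533 (buy HKD at ask) = HKD 2,413,242.15
HKD 2,413,242.15 × 0.62214 (sell HKD at bid) = BRL 1,501,374.47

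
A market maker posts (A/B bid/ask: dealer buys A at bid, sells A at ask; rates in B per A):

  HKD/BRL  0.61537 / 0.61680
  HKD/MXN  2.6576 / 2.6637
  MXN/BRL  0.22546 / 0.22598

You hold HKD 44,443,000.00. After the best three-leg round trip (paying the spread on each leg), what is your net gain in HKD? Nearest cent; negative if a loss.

Best loop HKD → BRL → MXN → HKD:
HKD 44,443,000.00 × 0.61537 (sell HKD at bid) = BRL 27,348,888.91
BRL 27,348,888.91 ÷ 0.22598 (buy MXN at ask) = MXN 121,023,492.83
MXN 121,023,492.83 ÷ 2.6637 (buy HKD at ask) = HKD 45,434,355.53

Net profit: HKD 991,355.53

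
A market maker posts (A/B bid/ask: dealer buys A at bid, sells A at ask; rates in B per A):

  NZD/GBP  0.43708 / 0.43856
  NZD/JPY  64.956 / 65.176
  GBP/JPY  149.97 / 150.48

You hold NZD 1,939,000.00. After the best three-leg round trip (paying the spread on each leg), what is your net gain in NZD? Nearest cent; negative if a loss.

Best loop NZD → GBP → JPY → NZD:
NZD 1,939,000.00 × 0.43708 (sell NZD at bid) = GBP 847,498.12
GBP 847,498.12 × 149.97 (sell GBP at bid) = JPY 127,099,293
JPY 127,099,293 ÷ 65.176 (buy NZD at ask) = NZD 1,950,093.49

Net profit: NZD 11,093.49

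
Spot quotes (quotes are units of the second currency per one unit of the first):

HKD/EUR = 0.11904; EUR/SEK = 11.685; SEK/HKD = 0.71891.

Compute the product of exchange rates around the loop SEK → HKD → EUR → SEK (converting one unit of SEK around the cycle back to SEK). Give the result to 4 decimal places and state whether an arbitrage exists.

1.0000 (no arbitrage)

Around SEK → HKD → EUR → SEK: 1 × 0.71891 × 0.11904 × 11.685 = 0.999991
Product ≈ 1 (deviation 0.001%, within rounding noise).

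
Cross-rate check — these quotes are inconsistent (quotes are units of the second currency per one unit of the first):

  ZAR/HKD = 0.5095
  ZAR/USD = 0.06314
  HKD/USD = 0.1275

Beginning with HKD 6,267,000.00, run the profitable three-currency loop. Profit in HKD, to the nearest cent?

Profitable loop is HKD → USD → ZAR → HKD:
HKD 6,267,000.00 × 0.1275 = USD 799,042.50
USD 799,042.50 ÷ 0.06314 = ZAR 12,655,091.86
ZAR 12,655,091.86 × 0.5095 = HKD 6,447,769.30
Profit = HKD 6,447,769.30 − HKD 6,267,000.00

Profit: HKD 180,769.30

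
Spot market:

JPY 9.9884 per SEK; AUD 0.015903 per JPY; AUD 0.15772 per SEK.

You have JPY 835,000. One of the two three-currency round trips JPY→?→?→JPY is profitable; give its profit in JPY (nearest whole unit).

Profit: JPY 5,959

Profitable loop is JPY → AUD → SEK → JPY:
JPY 835,000 × 0.015903 = AUD 13,279.01
AUD 13,279.01 ÷ 0.15772 = SEK 84,193.54
SEK 84,193.54 × 9.9884 = JPY 840,959
Profit = JPY 840,959 − JPY 835,000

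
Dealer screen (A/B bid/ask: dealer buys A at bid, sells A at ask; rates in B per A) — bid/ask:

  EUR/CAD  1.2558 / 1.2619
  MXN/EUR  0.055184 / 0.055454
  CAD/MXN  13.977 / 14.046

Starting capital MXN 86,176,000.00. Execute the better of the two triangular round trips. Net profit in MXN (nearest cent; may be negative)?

Net profit: MXN 1,499,015.07

Best loop MXN → CAD → EUR → MXN:
MXN 86,176,000.00 ÷ 14.046 (buy CAD at ask) = CAD 6,135,269.83
CAD 6,135,269.83 ÷ 1.2619 (buy EUR at ask) = EUR 4,861,930.29
EUR 4,861,930.29 ÷ 0.055454 (buy MXN at ask) = MXN 87,675,015.07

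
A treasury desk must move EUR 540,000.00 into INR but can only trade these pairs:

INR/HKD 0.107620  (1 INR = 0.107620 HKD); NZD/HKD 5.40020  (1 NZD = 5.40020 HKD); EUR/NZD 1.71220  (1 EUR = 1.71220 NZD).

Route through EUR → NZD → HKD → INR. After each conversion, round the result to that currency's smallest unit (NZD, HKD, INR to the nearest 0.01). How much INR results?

INR 46,394,351.61

EUR 540,000.00 × 1.71220 = NZD 924,588.00
NZD 924,588.00 × 5.40020 = HKD 4,992,960.12
HKD 4,992,960.12 ÷ 0.107620 = INR 46,394,351.61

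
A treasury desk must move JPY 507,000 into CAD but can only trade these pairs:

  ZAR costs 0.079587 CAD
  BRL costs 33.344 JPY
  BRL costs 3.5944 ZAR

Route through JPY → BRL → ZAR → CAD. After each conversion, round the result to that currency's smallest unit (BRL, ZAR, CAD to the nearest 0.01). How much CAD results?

JPY 507,000 ÷ 33.344 = BRL 15,205.13
BRL 15,205.13 × 3.5944 = ZAR 54,653.32
ZAR 54,653.32 × 0.079587 = CAD 4,349.69

CAD 4,349.69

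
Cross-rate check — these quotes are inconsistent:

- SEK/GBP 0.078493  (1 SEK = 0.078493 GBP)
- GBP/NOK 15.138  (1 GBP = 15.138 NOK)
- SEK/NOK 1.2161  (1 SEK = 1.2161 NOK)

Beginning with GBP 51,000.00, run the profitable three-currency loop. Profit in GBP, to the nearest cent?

Profit: GBP 1,196.34

Profitable loop is GBP → SEK → NOK → GBP:
GBP 51,000.00 ÷ 0.078493 = SEK 649,739.47
SEK 649,739.47 × 1.2161 = NOK 790,148.17
NOK 790,148.17 ÷ 15.138 = GBP 52,196.34
Profit = GBP 52,196.34 − GBP 51,000.00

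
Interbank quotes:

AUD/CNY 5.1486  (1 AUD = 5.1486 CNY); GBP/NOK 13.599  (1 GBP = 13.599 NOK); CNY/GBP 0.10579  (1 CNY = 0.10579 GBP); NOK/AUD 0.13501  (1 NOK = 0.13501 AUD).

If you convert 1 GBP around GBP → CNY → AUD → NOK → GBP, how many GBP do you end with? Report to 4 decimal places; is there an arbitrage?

Around GBP → CNY → AUD → NOK → GBP: 1 ÷ 0.10579 ÷ 5.1486 ÷ 0.13501 ÷ 13.599 = 0.999985
Product ≈ 1 (deviation 0.002%, within rounding noise).

1.0000 (no arbitrage)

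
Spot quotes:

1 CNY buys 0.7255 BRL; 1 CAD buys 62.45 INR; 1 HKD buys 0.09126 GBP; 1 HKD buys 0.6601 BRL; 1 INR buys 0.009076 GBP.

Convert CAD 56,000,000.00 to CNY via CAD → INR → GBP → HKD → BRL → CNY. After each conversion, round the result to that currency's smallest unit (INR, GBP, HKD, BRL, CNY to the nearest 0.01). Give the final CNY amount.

CAD 56,000,000.00 × 62.45 = INR 3,497,200,000.00
INR 3,497,200,000.00 × 0.009076 = GBP 31,740,587.20
GBP 31,740,587.20 ÷ 0.09126 = HKD 347,803,936.01
HKD 347,803,936.01 × 0.6601 = BRL 229,585,378.16
BRL 229,585,378.16 ÷ 0.7255 = CNY 316,451,244.88

CNY 316,451,244.88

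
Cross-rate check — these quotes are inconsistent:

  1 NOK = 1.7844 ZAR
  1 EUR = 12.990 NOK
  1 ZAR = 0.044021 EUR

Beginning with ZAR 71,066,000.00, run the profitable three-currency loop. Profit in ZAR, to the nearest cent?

Profitable loop is ZAR → EUR → NOK → ZAR:
ZAR 71,066,000.00 × 0.044021 = EUR 3,128,396.39
EUR 3,128,396.39 × 12.990 = NOK 40,637,869.05
NOK 40,637,869.05 × 1.7844 = ZAR 72,514,213.54
Profit = ZAR 72,514,213.54 − ZAR 71,066,000.00

Profit: ZAR 1,448,213.54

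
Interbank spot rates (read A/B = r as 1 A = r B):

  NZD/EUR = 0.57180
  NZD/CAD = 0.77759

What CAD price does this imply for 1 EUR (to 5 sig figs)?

EUR/CAD = 1.3599

1 EUR ÷ 0.57180 = 1.74886 NZD
1.74886 NZD × 0.77759 = 1.3599 CAD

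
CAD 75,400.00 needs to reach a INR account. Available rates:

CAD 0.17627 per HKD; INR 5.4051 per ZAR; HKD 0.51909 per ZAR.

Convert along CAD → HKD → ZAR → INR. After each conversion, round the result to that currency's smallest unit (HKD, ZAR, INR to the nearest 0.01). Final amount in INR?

INR 4,454,038.98

CAD 75,400.00 ÷ 0.17627 = HKD 427,752.88
HKD 427,752.88 ÷ 0.51909 = ZAR 824,043.77
ZAR 824,043.77 × 5.4051 = INR 4,454,038.98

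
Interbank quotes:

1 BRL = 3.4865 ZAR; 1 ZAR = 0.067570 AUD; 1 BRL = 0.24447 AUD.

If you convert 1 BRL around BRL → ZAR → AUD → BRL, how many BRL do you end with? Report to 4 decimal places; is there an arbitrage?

0.9636 (arbitrage exists)

Around BRL → ZAR → AUD → BRL: 1 × 3.4865 × 0.067570 ÷ 0.24447 = 0.963647
Product < 1; profitable direction is BRL → AUD → ZAR → BRL.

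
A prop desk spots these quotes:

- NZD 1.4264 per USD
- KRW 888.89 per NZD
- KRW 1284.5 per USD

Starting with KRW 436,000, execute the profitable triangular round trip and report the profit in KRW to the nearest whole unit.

Profitable loop is KRW → NZD → USD → KRW:
KRW 436,000 ÷ 888.89 = NZD 490.50
NZD 490.50 ÷ 1.4264 = USD 343.87
USD 343.87 × 1284.5 = KRW 441,704
Profit = KRW 441,704 − KRW 436,000

Profit: KRW 5,704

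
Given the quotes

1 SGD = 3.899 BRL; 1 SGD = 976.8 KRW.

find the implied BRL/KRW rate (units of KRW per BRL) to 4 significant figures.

1 BRL ÷ 3.899 = 0.256476 SGD
0.256476 SGD × 976.8 = 250.526 KRW

BRL/KRW = 250.5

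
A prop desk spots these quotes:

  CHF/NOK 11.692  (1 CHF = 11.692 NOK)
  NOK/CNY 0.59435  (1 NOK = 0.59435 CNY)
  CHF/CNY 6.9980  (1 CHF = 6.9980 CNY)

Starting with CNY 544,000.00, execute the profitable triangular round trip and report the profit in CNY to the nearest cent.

Profitable loop is CNY → NOK → CHF → CNY:
CNY 544,000.00 ÷ 0.59435 = NOK 915,285.61
NOK 915,285.61 ÷ 11.692 = CHF 78,283.07
CHF 78,283.07 × 6.9980 = CNY 547,824.89
Profit = CNY 547,824.89 − CNY 544,000.00

Profit: CNY 3,824.89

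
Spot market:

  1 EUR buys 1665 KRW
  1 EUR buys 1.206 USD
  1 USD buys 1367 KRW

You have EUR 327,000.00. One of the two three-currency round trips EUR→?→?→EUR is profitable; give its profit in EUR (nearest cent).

Profitable loop is EUR → KRW → USD → EUR:
EUR 327,000.00 × 1665 = KRW 544,455,000
KRW 544,455,000 ÷ 1367 = USD 398,284.56
USD 398,284.56 ÷ 1.206 = EUR 330,252.54
Profit = EUR 330,252.54 − EUR 327,000.00

Profit: EUR 3,252.54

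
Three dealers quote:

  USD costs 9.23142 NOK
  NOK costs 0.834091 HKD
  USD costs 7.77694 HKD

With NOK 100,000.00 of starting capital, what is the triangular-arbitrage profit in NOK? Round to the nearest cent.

Profit: NOK 1,001.26

Profitable loop is NOK → USD → HKD → NOK:
NOK 100,000.00 ÷ 9.23142 = USD 10,832.57
USD 10,832.57 × 7.77694 = HKD 84,244.24
HKD 84,244.24 ÷ 0.834091 = NOK 101,001.26
Profit = NOK 101,001.26 − NOK 100,000.00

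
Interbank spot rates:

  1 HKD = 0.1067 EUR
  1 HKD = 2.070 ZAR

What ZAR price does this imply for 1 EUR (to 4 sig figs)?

1 EUR ÷ 0.1067 = 9.37207 HKD
9.37207 HKD × 2.070 = 19.4002 ZAR

EUR/ZAR = 19.40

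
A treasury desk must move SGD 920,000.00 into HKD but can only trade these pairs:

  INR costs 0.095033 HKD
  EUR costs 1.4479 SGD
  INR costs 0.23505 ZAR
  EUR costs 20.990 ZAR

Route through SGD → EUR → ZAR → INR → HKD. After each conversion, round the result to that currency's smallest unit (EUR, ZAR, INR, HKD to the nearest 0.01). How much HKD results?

SGD 920,000.00 ÷ 1.4479 = EUR 635,403.00
EUR 635,403.00 × 20.990 = ZAR 13,337,108.97
ZAR 13,337,108.97 ÷ 0.23505 = INR 56,741,582.51
INR 56,741,582.51 × 0.095033 = HKD 5,392,322.81

HKD 5,392,322.81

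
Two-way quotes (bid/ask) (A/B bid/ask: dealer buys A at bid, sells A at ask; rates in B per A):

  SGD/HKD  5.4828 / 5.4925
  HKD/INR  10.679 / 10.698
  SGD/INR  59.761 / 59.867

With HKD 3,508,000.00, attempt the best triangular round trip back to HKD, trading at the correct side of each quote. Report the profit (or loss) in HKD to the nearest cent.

Net profit: HKD 59,835.16

Best loop HKD → SGD → INR → HKD:
HKD 3,508,000.00 ÷ 5.4925 (buy SGD at ask) = SGD 638,689.12
SGD 638,689.12 × 59.761 (sell SGD at bid) = INR 38,168,700.59
INR 38,168,700.59 ÷ 10.698 (buy HKD at ask) = HKD 3,567,835.16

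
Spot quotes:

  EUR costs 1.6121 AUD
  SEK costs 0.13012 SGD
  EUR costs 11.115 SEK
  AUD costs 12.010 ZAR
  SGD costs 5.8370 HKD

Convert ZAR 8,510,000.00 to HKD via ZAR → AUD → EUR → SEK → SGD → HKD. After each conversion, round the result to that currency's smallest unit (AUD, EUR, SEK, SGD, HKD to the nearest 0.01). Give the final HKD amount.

ZAR 8,510,000.00 ÷ 12.010 = AUD 708,576.19
AUD 708,576.19 ÷ 1.6121 = EUR 439,536.13
EUR 439,536.13 × 11.115 = SEK 4,885,444.08
SEK 4,885,444.08 × 0.13012 = SGD 635,693.98
SGD 635,693.98 × 5.8370 = HKD 3,710,545.76

HKD 3,710,545.76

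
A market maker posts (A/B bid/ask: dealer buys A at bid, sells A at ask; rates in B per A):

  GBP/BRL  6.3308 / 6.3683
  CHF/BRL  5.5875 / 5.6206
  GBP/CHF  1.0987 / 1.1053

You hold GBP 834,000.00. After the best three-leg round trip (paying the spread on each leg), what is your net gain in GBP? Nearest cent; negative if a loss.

Best loop GBP → BRL → CHF → GBP:
GBP 834,000.00 × 6.3308 (sell GBP at bid) = BRL 5,279,887.20
BRL 5,279,887.20 ÷ 5.6206 (buy CHF at ask) = CHF 939,381.42
CHF 939,381.42 ÷ 1.1053 (buy GBP at ask) = GBP 849,888.19

Net profit: GBP 15,888.19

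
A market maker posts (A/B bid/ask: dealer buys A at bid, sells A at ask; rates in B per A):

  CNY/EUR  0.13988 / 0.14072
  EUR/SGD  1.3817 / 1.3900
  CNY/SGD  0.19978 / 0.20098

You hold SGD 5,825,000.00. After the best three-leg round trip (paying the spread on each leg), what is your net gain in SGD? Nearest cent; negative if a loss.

Net profit: SGD 124,456.75

Best loop SGD → EUR → CNY → SGD:
SGD 5,825,000.00 ÷ 1.3900 (buy EUR at ask) = EUR 4,190,647.48
EUR 4,190,647.48 ÷ 0.14072 (buy CNY at ask) = CNY 29,780,041.80
CNY 29,780,041.80 × 0.19978 (sell CNY at bid) = SGD 5,949,456.75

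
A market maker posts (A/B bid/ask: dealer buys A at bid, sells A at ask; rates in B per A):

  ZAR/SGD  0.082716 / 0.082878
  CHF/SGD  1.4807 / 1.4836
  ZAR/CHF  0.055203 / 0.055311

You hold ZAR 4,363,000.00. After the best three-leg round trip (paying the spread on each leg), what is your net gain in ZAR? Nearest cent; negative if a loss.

Best loop ZAR → SGD → CHF → ZAR:
ZAR 4,363,000.00 × 0.082716 (sell ZAR at bid) = SGD 360,889.91
SGD 360,889.91 ÷ 1.4836 (buy CHF at ask) = CHF 243,252.84
CHF 243,252.84 ÷ 0.055311 (buy ZAR at ask) = ZAR 4,397,910.66

Net profit: ZAR 34,910.66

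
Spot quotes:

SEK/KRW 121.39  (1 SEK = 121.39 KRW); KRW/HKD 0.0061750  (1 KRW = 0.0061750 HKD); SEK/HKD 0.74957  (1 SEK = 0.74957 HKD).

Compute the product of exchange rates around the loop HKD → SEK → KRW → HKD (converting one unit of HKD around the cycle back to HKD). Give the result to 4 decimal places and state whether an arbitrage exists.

Around HKD → SEK → KRW → HKD: 1 ÷ 0.74957 × 121.39 × 0.0061750 = 1.000018
Product ≈ 1 (deviation 0.002%, within rounding noise).

1.0000 (no arbitrage)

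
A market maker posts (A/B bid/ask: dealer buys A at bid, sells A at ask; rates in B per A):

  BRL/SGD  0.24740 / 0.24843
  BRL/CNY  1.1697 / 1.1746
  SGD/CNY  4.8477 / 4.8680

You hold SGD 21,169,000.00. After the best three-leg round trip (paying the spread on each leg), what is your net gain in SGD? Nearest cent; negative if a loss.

Net profit: SGD 445,529.05

Best loop SGD → CNY → BRL → SGD:
SGD 21,169,000.00 × 4.8477 (sell SGD at bid) = CNY 102,620,961.30
CNY 102,620,961.30 ÷ 1.1746 (buy BRL at ask) = BRL 87,366,730.21
BRL 87,366,730.21 × 0.24740 (sell BRL at bid) = SGD 21,614,529.05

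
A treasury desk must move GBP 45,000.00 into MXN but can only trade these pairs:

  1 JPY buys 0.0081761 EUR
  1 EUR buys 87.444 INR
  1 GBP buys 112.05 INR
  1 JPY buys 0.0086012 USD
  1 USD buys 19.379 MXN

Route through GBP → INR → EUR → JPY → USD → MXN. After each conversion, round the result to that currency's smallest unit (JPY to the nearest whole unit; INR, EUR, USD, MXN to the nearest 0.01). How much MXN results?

GBP 45,000.00 × 112.05 = INR 5,042,250.00
INR 5,042,250.00 ÷ 87.444 = EUR 57,662.62
EUR 57,662.62 ÷ 0.0081761 = JPY 7,052,583
JPY 7,052,583 × 0.0086012 = USD 60,660.68
USD 60,660.68 × 19.379 = MXN 1,175,543.32

MXN 1,175,543.32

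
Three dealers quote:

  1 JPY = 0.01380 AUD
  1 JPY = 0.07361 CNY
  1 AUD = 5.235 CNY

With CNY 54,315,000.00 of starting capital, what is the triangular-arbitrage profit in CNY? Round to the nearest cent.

Profitable loop is CNY → AUD → JPY → CNY:
CNY 54,315,000.00 ÷ 5.235 = AUD 10,375,358.17
AUD 10,375,358.17 ÷ 0.01380 = JPY 751,837,548
JPY 751,837,548 × 0.07361 = CNY 55,342,761.93
Profit = CNY 55,342,761.93 − CNY 54,315,000.00

Profit: CNY 1,027,761.93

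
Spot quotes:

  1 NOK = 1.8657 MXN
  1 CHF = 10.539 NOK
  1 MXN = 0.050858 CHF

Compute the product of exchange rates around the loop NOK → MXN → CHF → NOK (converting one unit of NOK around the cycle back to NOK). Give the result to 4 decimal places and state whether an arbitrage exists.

1.0000 (no arbitrage)

Around NOK → MXN → CHF → NOK: 1 × 1.8657 × 0.050858 × 10.539 = 1.000001
Product ≈ 1 (deviation 0.000%, within rounding noise).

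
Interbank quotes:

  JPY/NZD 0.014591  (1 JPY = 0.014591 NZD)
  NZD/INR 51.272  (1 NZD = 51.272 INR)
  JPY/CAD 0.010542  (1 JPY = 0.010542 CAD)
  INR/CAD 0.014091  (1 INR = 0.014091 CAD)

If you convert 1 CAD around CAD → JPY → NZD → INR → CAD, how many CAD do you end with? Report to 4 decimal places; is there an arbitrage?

1.0000 (no arbitrage)

Around CAD → JPY → NZD → INR → CAD: 1 ÷ 0.010542 × 0.014591 × 51.272 × 0.014091 = 0.999963
Product ≈ 1 (deviation 0.004%, within rounding noise).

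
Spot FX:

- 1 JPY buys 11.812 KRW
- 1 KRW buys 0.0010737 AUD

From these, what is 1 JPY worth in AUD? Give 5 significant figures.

JPY/AUD = 0.012683

1 JPY × 11.812 = 11.812 KRW
11.812 KRW × 0.0010737 = 0.0126825 AUD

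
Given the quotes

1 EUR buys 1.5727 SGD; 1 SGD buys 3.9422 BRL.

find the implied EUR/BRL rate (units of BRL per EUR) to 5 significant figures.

1 EUR × 1.5727 = 1.5727 SGD
1.5727 SGD × 3.9422 = 6.1999 BRL

EUR/BRL = 6.1999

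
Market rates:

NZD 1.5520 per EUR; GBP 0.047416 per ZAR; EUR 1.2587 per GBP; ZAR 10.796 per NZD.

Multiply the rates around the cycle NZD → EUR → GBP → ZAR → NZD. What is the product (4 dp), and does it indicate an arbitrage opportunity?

1.0000 (no arbitrage)

Around NZD → EUR → GBP → ZAR → NZD: 1 ÷ 1.5520 ÷ 1.2587 ÷ 0.047416 ÷ 10.796 = 0.999996
Product ≈ 1 (deviation 0.000%, within rounding noise).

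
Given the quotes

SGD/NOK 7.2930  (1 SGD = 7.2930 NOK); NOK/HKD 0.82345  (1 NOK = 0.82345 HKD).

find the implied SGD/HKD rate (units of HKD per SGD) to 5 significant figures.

SGD/HKD = 6.0054

1 SGD × 7.2930 = 7.293 NOK
7.293 NOK × 0.82345 = 6.00542 HKD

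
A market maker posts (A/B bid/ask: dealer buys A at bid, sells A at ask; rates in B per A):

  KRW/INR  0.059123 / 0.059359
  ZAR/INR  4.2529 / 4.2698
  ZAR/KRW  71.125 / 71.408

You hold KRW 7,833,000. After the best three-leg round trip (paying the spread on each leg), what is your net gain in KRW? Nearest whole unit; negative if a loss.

Best loop KRW → ZAR → INR → KRW:
KRW 7,833,000 ÷ 71.408 (buy ZAR at ask) = ZAR 109,693.59
ZAR 109,693.59 × 4.2529 (sell ZAR at bid) = INR 466,515.88
INR 466,515.88 ÷ 0.059359 (buy KRW at ask) = KRW 7,859,227

Net profit: KRW 26,227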